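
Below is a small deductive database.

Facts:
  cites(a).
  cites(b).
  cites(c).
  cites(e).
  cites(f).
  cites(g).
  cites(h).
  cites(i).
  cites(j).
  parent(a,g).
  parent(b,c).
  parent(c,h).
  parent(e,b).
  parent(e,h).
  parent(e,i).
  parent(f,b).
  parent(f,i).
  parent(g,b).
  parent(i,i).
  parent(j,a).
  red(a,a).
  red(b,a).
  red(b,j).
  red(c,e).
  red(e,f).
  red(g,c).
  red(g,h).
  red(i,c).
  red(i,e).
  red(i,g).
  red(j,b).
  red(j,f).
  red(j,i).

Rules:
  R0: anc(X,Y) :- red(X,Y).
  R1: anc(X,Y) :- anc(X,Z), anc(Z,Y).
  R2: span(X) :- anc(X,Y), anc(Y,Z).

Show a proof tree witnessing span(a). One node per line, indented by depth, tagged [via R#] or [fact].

span(a)  [via R2]
  anc(a,a)  [via R0]
    red(a,a)  [fact]
  anc(a,a)  [via R0]
    red(a,a)  [fact]

round 1: derive anc(a,a) via R0 from red(a,a)
round 1: derive anc(b,a) via R0 from red(b,a)
round 1: derive anc(b,j) via R0 from red(b,j)
round 1: derive anc(c,e) via R0 from red(c,e)
round 1: derive anc(e,f) via R0 from red(e,f)
round 1: derive anc(g,c) via R0 from red(g,c)
round 1: derive anc(g,h) via R0 from red(g,h)
round 1: derive anc(i,c) via R0 from red(i,c)
round 1: derive anc(i,e) via R0 from red(i,e)
round 1: derive anc(i,g) via R0 from red(i,g)
round 1: derive anc(j,b) via R0 from red(j,b)
round 1: derive anc(j,f) via R0 from red(j,f)
round 1: derive anc(j,i) via R0 from red(j,i)
round 2: derive anc(b,b) via R1 from anc(b,j), anc(j,b)
round 2: derive anc(b,f) via R1 from anc(b,j), anc(j,f)
round 2: derive anc(b,i) via R1 from anc(b,j), anc(j,i)
round 2: derive anc(c,f) via R1 from anc(c,e), anc(e,f)
round 2: derive anc(g,e) via R1 from anc(g,c), anc(c,e)
round 2: derive anc(i,f) via R1 from anc(i,e), anc(e,f)
round 2: derive anc(i,h) via R1 from anc(i,g), anc(g,h)
round 2: derive anc(j,a) via R1 from anc(j,b), anc(b,a)
round 2: derive anc(j,c) via R1 from anc(j,i), anc(i,c)
round 2: derive anc(j,e) via R1 from anc(j,i), anc(i,e)
round 2: derive anc(j,g) via R1 from anc(j,i), anc(i,g)
round 2: derive anc(j,j) via R1 from anc(j,b), anc(b,j)
round 2: derive span(a) via R2 from anc(a,a), anc(a,a)
round 2: derive span(b) via R2 from anc(b,a), anc(a,a)
round 2: derive span(c) via R2 from anc(c,e), anc(e,f)
round 2: derive span(g) via R2 from anc(g,c), anc(c,e)
round 2: derive span(i) via R2 from anc(i,c), anc(c,e)
round 2: derive span(j) via R2 from anc(j,b), anc(b,a)
round 3: derive anc(b,c) via R1 from anc(b,i), anc(i,c)
round 3: derive anc(b,e) via R1 from anc(b,i), anc(i,e)
round 3: derive anc(b,g) via R1 from anc(b,i), anc(i,g)
round 3: derive anc(b,h) via R1 from anc(b,i), anc(i,h)
round 3: derive anc(g,f) via R1 from anc(g,c), anc(c,f)
round 3: derive anc(j,h) via R1 from anc(j,g), anc(g,h)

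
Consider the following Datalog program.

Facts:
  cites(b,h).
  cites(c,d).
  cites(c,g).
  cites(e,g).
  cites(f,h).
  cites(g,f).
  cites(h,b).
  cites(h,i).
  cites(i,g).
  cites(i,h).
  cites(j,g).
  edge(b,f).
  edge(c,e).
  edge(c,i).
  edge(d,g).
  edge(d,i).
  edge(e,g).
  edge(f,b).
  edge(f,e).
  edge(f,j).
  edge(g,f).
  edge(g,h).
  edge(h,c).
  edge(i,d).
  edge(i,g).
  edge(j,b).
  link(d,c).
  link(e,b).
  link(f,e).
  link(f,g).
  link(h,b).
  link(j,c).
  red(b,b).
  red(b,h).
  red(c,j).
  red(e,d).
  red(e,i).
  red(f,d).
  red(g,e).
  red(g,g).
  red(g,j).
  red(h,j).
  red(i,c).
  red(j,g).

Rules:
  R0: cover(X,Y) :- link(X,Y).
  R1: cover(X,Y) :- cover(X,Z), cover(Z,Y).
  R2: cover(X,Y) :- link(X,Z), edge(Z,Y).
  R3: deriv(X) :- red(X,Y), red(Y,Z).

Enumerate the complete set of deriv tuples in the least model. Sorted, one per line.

round 1: derive deriv(b) via R3 from red(b,b), red(b,b)
round 1: derive deriv(c) via R3 from red(c,j), red(j,g)
round 1: derive deriv(e) via R3 from red(e,i), red(i,c)
round 1: derive deriv(g) via R3 from red(g,e), red(e,d)
round 1: derive deriv(h) via R3 from red(h,j), red(j,g)
round 1: derive deriv(i) via R3 from red(i,c), red(c,j)
round 1: derive deriv(j) via R3 from red(j,g), red(g,e)

deriv(b)
deriv(c)
deriv(e)
deriv(g)
deriv(h)
deriv(i)
deriv(j)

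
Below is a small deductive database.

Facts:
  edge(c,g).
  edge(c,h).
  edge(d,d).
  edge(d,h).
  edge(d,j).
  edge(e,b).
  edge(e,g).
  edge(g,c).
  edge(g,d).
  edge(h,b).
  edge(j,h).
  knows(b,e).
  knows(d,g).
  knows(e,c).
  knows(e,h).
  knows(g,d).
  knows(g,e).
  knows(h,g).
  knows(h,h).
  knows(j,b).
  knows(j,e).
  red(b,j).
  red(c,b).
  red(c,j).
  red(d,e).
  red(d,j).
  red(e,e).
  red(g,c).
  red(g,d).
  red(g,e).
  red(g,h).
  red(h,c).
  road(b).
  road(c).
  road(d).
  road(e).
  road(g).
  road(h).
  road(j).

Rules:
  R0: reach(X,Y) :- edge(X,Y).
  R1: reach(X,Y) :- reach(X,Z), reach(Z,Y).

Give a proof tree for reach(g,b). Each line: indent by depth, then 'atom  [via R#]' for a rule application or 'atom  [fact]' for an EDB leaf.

reach(g,b)  [via R1]
  reach(g,c)  [via R0]
    edge(g,c)  [fact]
  reach(c,b)  [via R1]
    reach(c,h)  [via R0]
      edge(c,h)  [fact]
    reach(h,b)  [via R0]
      edge(h,b)  [fact]

round 1: derive reach(c,g) via R0 from edge(c,g)
round 1: derive reach(c,h) via R0 from edge(c,h)
round 1: derive reach(d,d) via R0 from edge(d,d)
round 1: derive reach(d,h) via R0 from edge(d,h)
round 1: derive reach(d,j) via R0 from edge(d,j)
round 1: derive reach(e,b) via R0 from edge(e,b)
round 1: derive reach(e,g) via R0 from edge(e,g)
round 1: derive reach(g,c) via R0 from edge(g,c)
round 1: derive reach(g,d) via R0 from edge(g,d)
round 1: derive reach(h,b) via R0 from edge(h,b)
round 1: derive reach(j,h) via R0 from edge(j,h)
round 2: derive reach(c,b) via R1 from reach(c,h), reach(h,b)
round 2: derive reach(c,c) via R1 from reach(c,g), reach(g,c)
round 2: derive reach(c,d) via R1 from reach(c,g), reach(g,d)
round 2: derive reach(d,b) via R1 from reach(d,h), reach(h,b)
round 2: derive reach(e,c) via R1 from reach(e,g), reach(g,c)
round 2: derive reach(e,d) via R1 from reach(e,g), reach(g,d)
round 2: derive reach(g,g) via R1 from reach(g,c), reach(c,g)
round 2: derive reach(g,h) via R1 from reach(g,c), reach(c,h)
round 2: derive reach(g,j) via R1 from reach(g,d), reach(d,j)
round 2: derive reach(j,b) via R1 from reach(j,h), reach(h,b)
round 3: derive reach(c,j) via R1 from reach(c,d), reach(d,j)
round 3: derive reach(e,h) via R1 from reach(e,c), reach(c,h)
round 3: derive reach(e,j) via R1 from reach(e,d), reach(d,j)
round 3: derive reach(g,b) via R1 from reach(g,c), reach(c,b)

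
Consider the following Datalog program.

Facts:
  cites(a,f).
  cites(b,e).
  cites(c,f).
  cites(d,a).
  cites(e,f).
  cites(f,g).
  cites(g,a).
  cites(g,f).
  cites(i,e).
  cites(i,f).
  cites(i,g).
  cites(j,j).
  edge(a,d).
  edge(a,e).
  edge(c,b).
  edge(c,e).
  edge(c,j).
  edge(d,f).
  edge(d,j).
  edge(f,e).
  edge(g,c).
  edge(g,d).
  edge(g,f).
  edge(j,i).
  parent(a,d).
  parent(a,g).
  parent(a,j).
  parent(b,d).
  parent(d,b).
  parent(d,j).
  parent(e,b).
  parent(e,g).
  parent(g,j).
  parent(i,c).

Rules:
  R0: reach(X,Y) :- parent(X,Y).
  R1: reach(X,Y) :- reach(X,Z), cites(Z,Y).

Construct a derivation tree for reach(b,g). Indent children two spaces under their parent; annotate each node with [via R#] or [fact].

reach(b,g)  [via R1]
  reach(b,f)  [via R1]
    reach(b,a)  [via R1]
      reach(b,d)  [via R0]
        parent(b,d)  [fact]
      cites(d,a)  [fact]
    cites(a,f)  [fact]
  cites(f,g)  [fact]

round 1: derive reach(a,d) via R0 from parent(a,d)
round 1: derive reach(a,g) via R0 from parent(a,g)
round 1: derive reach(a,j) via R0 from parent(a,j)
round 1: derive reach(b,d) via R0 from parent(b,d)
round 1: derive reach(d,b) via R0 from parent(d,b)
round 1: derive reach(d,j) via R0 from parent(d,j)
round 1: derive reach(e,b) via R0 from parent(e,b)
round 1: derive reach(e,g) via R0 from parent(e,g)
round 1: derive reach(g,j) via R0 from parent(g,j)
round 1: derive reach(i,c) via R0 from parent(i,c)
round 2: derive reach(a,a) via R1 from reach(a,d), cites(d,a)
round 2: derive reach(a,f) via R1 from reach(a,g), cites(g,f)
round 2: derive reach(b,a) via R1 from reach(b,d), cites(d,a)
round 2: derive reach(d,e) via R1 from reach(d,b), cites(b,e)
round 2: derive reach(e,a) via R1 from reach(e,g), cites(g,a)
round 2: derive reach(e,e) via R1 from reach(e,b), cites(b,e)
round 2: derive reach(e,f) via R1 from reach(e,g), cites(g,f)
round 2: derive reach(i,f) via R1 from reach(i,c), cites(c,f)
round 3: derive reach(b,f) via R1 from reach(b,a), cites(a,f)
round 3: derive reach(d,f) via R1 from reach(d,e), cites(e,f)
round 3: derive reach(i,g) via R1 from reach(i,f), cites(f,g)
round 4: derive reach(b,g) via R1 from reach(b,f), cites(f,g)
round 4: derive reach(d,g) via R1 from reach(d,f), cites(f,g)
round 4: derive reach(i,a) via R1 from reach(i,g), cites(g,a)
round 5: derive reach(d,a) via R1 from reach(d,g), cites(g,a)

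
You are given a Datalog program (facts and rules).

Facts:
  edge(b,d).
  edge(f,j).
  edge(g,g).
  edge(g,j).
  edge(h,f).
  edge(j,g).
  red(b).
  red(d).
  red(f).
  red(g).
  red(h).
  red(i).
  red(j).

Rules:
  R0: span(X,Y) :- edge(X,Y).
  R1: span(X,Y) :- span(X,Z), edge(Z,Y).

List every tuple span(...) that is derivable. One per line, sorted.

span(b,d)
span(f,g)
span(f,j)
span(g,g)
span(g,j)
span(h,f)
span(h,g)
span(h,j)
span(j,g)
span(j,j)

round 1: derive span(b,d) via R0 from edge(b,d)
round 1: derive span(f,j) via R0 from edge(f,j)
round 1: derive span(g,g) via R0 from edge(g,g)
round 1: derive span(g,j) via R0 from edge(g,j)
round 1: derive span(h,f) via R0 from edge(h,f)
round 1: derive span(j,g) via R0 from edge(j,g)
round 2: derive span(f,g) via R1 from span(f,j), edge(j,g)
round 2: derive span(h,j) via R1 from span(h,f), edge(f,j)
round 2: derive span(j,j) via R1 from span(j,g), edge(g,j)
round 3: derive span(h,g) via R1 from span(h,j), edge(j,g)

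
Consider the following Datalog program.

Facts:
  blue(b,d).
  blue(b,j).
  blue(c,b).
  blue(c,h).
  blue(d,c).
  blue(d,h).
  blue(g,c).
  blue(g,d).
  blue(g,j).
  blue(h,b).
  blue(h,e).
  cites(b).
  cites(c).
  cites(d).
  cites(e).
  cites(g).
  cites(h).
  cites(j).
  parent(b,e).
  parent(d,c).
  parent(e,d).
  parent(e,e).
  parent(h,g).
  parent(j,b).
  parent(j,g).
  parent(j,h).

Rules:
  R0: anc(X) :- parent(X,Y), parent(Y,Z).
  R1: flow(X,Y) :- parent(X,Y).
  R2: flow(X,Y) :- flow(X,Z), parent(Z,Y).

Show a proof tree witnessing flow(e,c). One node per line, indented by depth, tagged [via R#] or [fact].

flow(e,c)  [via R2]
  flow(e,d)  [via R1]
    parent(e,d)  [fact]
  parent(d,c)  [fact]

round 1: derive flow(b,e) via R1 from parent(b,e)
round 1: derive flow(d,c) via R1 from parent(d,c)
round 1: derive flow(e,d) via R1 from parent(e,d)
round 1: derive flow(e,e) via R1 from parent(e,e)
round 1: derive flow(h,g) via R1 from parent(h,g)
round 1: derive flow(j,b) via R1 from parent(j,b)
round 1: derive flow(j,g) via R1 from parent(j,g)
round 1: derive flow(j,h) via R1 from parent(j,h)
round 2: derive flow(b,d) via R2 from flow(b,e), parent(e,d)
round 2: derive flow(e,c) via R2 from flow(e,d), parent(d,c)
round 2: derive flow(j,e) via R2 from flow(j,b), parent(b,e)
round 3: derive flow(b,c) via R2 from flow(b,d), parent(d,c)
round 3: derive flow(j,d) via R2 from flow(j,e), parent(e,d)
round 4: derive flow(j,c) via R2 from flow(j,d), parent(d,c)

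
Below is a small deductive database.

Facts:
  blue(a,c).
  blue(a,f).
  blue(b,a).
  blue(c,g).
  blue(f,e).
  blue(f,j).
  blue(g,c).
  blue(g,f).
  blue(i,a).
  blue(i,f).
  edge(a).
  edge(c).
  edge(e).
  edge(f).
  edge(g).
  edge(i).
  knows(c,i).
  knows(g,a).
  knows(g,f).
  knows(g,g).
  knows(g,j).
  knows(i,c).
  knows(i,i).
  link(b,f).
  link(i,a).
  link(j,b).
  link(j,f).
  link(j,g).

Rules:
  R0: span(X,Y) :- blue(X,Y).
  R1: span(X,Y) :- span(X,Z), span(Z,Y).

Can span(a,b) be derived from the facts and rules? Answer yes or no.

round 1: derive span(a,c) via R0 from blue(a,c)
round 1: derive span(a,f) via R0 from blue(a,f)
round 1: derive span(b,a) via R0 from blue(b,a)
round 1: derive span(c,g) via R0 from blue(c,g)
round 1: derive span(f,e) via R0 from blue(f,e)
round 1: derive span(f,j) via R0 from blue(f,j)
round 1: derive span(g,c) via R0 from blue(g,c)
round 1: derive span(g,f) via R0 from blue(g,f)
round 1: derive span(i,a) via R0 from blue(i,a)
round 1: derive span(i,f) via R0 from blue(i,f)
round 2: derive span(a,e) via R1 from span(a,f), span(f,e)
round 2: derive span(a,g) via R1 from span(a,c), span(c,g)
round 2: derive span(a,j) via R1 from span(a,f), span(f,j)
round 2: derive span(b,c) via R1 from span(b,a), span(a,c)
round 2: derive span(b,f) via R1 from span(b,a), span(a,f)
round 2: derive span(c,c) via R1 from span(c,g), span(g,c)
round 2: derive span(c,f) via R1 from span(c,g), span(g,f)
round 2: derive span(g,e) via R1 from span(g,f), span(f,e)
round 2: derive span(g,g) via R1 from span(g,c), span(c,g)
round 2: derive span(g,j) via R1 from span(g,f), span(f,j)
round 2: derive span(i,c) via R1 from span(i,a), span(a,c)
round 2: derive span(i,e) via R1 from span(i,f), span(f,e)
round 2: derive span(i,j) via R1 from span(i,f), span(f,j)
round 3: derive span(b,e) via R1 from span(b,a), span(a,e)
round 3: derive span(b,g) via R1 from span(b,a), span(a,g)
round 3: derive span(b,j) via R1 from span(b,a), span(a,j)
round 3: derive span(c,e) via R1 from span(c,f), span(f,e)
round 3: derive span(c,j) via R1 from span(c,f), span(f,j)
round 3: derive span(i,g) via R1 from span(i,a), span(a,g)

no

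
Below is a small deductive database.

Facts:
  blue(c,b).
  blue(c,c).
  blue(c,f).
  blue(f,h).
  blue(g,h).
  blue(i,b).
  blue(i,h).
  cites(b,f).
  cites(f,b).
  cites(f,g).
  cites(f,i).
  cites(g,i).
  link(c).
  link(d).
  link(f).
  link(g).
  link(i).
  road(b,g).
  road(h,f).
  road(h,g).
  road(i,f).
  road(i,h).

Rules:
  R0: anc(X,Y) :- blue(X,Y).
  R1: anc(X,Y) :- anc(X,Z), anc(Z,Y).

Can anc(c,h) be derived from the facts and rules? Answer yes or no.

round 1: derive anc(c,b) via R0 from blue(c,b)
round 1: derive anc(c,c) via R0 from blue(c,c)
round 1: derive anc(c,f) via R0 from blue(c,f)
round 1: derive anc(f,h) via R0 from blue(f,h)
round 1: derive anc(g,h) via R0 from blue(g,h)
round 1: derive anc(i,b) via R0 from blue(i,b)
round 1: derive anc(i,h) via R0 from blue(i,h)
round 2: derive anc(c,h) via R1 from anc(c,f), anc(f,h)

yes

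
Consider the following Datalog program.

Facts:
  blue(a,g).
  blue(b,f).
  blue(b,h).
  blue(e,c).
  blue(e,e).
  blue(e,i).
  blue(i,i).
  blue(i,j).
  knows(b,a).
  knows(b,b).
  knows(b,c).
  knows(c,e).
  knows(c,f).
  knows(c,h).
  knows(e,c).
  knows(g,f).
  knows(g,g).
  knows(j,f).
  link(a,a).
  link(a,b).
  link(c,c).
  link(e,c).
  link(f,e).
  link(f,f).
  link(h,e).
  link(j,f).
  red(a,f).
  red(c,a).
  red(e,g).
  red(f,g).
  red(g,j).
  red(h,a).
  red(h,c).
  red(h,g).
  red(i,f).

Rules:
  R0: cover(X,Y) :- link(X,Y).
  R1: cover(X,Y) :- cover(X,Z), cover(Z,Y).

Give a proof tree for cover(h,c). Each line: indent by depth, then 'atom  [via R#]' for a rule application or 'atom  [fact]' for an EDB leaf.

round 1: derive cover(a,a) via R0 from link(a,a)
round 1: derive cover(a,b) via R0 from link(a,b)
round 1: derive cover(c,c) via R0 from link(c,c)
round 1: derive cover(e,c) via R0 from link(e,c)
round 1: derive cover(f,e) via R0 from link(f,e)
round 1: derive cover(f,f) via R0 from link(f,f)
round 1: derive cover(h,e) via R0 from link(h,e)
round 1: derive cover(j,f) via R0 from link(j,f)
round 2: derive cover(f,c) via R1 from cover(f,e), cover(e,c)
round 2: derive cover(h,c) via R1 from cover(h,e), cover(e,c)
round 2: derive cover(j,e) via R1 from cover(j,f), cover(f,e)
round 3: derive cover(j,c) via R1 from cover(j,e), cover(e,c)

cover(h,c)  [via R1]
  cover(h,e)  [via R0]
    link(h,e)  [fact]
  cover(e,c)  [via R0]
    link(e,c)  [fact]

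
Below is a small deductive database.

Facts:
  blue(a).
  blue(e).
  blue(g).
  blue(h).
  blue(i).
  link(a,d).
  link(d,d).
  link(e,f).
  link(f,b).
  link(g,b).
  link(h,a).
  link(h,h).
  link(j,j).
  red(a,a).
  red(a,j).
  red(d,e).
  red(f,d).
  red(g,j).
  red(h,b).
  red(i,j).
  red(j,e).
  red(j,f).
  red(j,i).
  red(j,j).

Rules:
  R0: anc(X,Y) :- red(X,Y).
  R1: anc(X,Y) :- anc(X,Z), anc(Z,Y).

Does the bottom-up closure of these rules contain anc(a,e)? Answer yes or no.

round 1: derive anc(a,a) via R0 from red(a,a)
round 1: derive anc(a,j) via R0 from red(a,j)
round 1: derive anc(d,e) via R0 from red(d,e)
round 1: derive anc(f,d) via R0 from red(f,d)
round 1: derive anc(g,j) via R0 from red(g,j)
round 1: derive anc(h,b) via R0 from red(h,b)
round 1: derive anc(i,j) via R0 from red(i,j)
round 1: derive anc(j,e) via R0 from red(j,e)
round 1: derive anc(j,f) via R0 from red(j,f)
round 1: derive anc(j,i) via R0 from red(j,i)
round 1: derive anc(j,j) via R0 from red(j,j)
round 2: derive anc(a,e) via R1 from anc(a,j), anc(j,e)
round 2: derive anc(a,f) via R1 from anc(a,j), anc(j,f)
round 2: derive anc(a,i) via R1 from anc(a,j), anc(j,i)
round 2: derive anc(f,e) via R1 from anc(f,d), anc(d,e)
round 2: derive anc(g,e) via R1 from anc(g,j), anc(j,e)
round 2: derive anc(g,f) via R1 from anc(g,j), anc(j,f)
round 2: derive anc(g,i) via R1 from anc(g,j), anc(j,i)
round 2: derive anc(i,e) via R1 from anc(i,j), anc(j,e)
round 2: derive anc(i,f) via R1 from anc(i,j), anc(j,f)
round 2: derive anc(i,i) via R1 from anc(i,j), anc(j,i)
round 2: derive anc(j,d) via R1 from anc(j,f), anc(f,d)
round 3: derive anc(a,d) via R1 from anc(a,f), anc(f,d)
round 3: derive anc(g,d) via R1 from anc(g,f), anc(f,d)
round 3: derive anc(i,d) via R1 from anc(i,f), anc(f,d)

yes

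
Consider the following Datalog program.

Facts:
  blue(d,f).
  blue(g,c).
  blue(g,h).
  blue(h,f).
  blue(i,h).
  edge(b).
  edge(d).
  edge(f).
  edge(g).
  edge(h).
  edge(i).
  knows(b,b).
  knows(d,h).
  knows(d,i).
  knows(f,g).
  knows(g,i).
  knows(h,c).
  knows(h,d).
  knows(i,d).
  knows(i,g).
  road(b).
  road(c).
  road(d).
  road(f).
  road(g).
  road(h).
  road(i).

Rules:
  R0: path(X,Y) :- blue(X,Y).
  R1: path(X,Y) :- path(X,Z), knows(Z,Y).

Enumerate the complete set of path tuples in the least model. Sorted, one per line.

round 1: derive path(d,f) via R0 from blue(d,f)
round 1: derive path(g,c) via R0 from blue(g,c)
round 1: derive path(g,h) via R0 from blue(g,h)
round 1: derive path(h,f) via R0 from blue(h,f)
round 1: derive path(i,h) via R0 from blue(i,h)
round 2: derive path(d,g) via R1 from path(d,f), knows(f,g)
round 2: derive path(g,d) via R1 from path(g,h), knows(h,d)
round 2: derive path(h,g) via R1 from path(h,f), knows(f,g)
round 2: derive path(i,c) via R1 from path(i,h), knows(h,c)
round 2: derive path(i,d) via R1 from path(i,h), knows(h,d)
round 3: derive path(d,i) via R1 from path(d,g), knows(g,i)
round 3: derive path(g,i) via R1 from path(g,d), knows(d,i)
round 3: derive path(h,i) via R1 from path(h,g), knows(g,i)
round 3: derive path(i,i) via R1 from path(i,d), knows(d,i)
round 4: derive path(d,d) via R1 from path(d,i), knows(i,d)
round 4: derive path(g,g) via R1 from path(g,i), knows(i,g)
round 4: derive path(h,d) via R1 from path(h,i), knows(i,d)
round 4: derive path(i,g) via R1 from path(i,i), knows(i,g)
round 5: derive path(d,h) via R1 from path(d,d), knows(d,h)
round 5: derive path(h,h) via R1 from path(h,d), knows(d,h)
round 6: derive path(d,c) via R1 from path(d,h), knows(h,c)
round 6: derive path(h,c) via R1 from path(h,h), knows(h,c)

path(d,c)
path(d,d)
path(d,f)
path(d,g)
path(d,h)
path(d,i)
path(g,c)
path(g,d)
path(g,g)
path(g,h)
path(g,i)
path(h,c)
path(h,d)
path(h,f)
path(h,g)
path(h,h)
path(h,i)
path(i,c)
path(i,d)
path(i,g)
path(i,h)
path(i,i)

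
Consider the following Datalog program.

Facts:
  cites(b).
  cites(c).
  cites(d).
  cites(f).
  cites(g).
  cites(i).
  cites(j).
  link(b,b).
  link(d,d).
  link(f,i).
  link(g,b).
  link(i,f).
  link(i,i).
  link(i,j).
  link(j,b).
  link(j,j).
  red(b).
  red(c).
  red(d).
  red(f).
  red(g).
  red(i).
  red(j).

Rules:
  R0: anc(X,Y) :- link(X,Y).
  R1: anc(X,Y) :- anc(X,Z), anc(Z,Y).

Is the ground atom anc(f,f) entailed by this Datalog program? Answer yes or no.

round 1: derive anc(b,b) via R0 from link(b,b)
round 1: derive anc(d,d) via R0 from link(d,d)
round 1: derive anc(f,i) via R0 from link(f,i)
round 1: derive anc(g,b) via R0 from link(g,b)
round 1: derive anc(i,f) via R0 from link(i,f)
round 1: derive anc(i,i) via R0 from link(i,i)
round 1: derive anc(i,j) via R0 from link(i,j)
round 1: derive anc(j,b) via R0 from link(j,b)
round 1: derive anc(j,j) via R0 from link(j,j)
round 2: derive anc(f,f) via R1 from anc(f,i), anc(i,f)
round 2: derive anc(f,j) via R1 from anc(f,i), anc(i,j)
round 2: derive anc(i,b) via R1 from anc(i,j), anc(j,b)
round 3: derive anc(f,b) via R1 from anc(f,i), anc(i,b)

yes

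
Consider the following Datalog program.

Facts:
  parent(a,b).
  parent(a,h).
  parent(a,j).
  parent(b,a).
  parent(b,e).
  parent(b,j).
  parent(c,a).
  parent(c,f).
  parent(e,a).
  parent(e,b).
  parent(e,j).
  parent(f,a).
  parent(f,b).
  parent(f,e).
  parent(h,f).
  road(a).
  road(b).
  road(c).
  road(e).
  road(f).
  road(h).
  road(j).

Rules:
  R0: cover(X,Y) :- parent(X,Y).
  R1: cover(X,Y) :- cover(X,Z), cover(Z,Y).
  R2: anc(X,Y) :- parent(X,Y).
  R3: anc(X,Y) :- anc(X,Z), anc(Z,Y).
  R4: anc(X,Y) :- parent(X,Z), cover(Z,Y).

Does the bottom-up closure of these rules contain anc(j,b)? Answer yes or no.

no

round 1: derive cover(a,b) via R0 from parent(a,b)
round 1: derive cover(a,h) via R0 from parent(a,h)
round 1: derive cover(a,j) via R0 from parent(a,j)
round 1: derive cover(b,a) via R0 from parent(b,a)
round 1: derive cover(b,e) via R0 from parent(b,e)
round 1: derive cover(b,j) via R0 from parent(b,j)
round 1: derive cover(c,a) via R0 from parent(c,a)
round 1: derive cover(c,f) via R0 from parent(c,f)
round 1: derive cover(e,a) via R0 from parent(e,a)
round 1: derive cover(e,b) via R0 from parent(e,b)
round 1: derive cover(e,j) via R0 from parent(e,j)
round 1: derive cover(f,a) via R0 from parent(f,a)
round 1: derive cover(f,b) via R0 from parent(f,b)
round 1: derive cover(f,e) via R0 from parent(f,e)
round 1: derive cover(h,f) via R0 from parent(h,f)
round 1: derive anc(a,b) via R2 from parent(a,b)
round 1: derive anc(a,h) via R2 from parent(a,h)
round 1: derive anc(a,j) via R2 from parent(a,j)
round 1: derive anc(b,a) via R2 from parent(b,a)
round 1: derive anc(b,e) via R2 from parent(b,e)
round 1: derive anc(b,j) via R2 from parent(b,j)
round 1: derive anc(c,a) via R2 from parent(c,a)
round 1: derive anc(c,f) via R2 from parent(c,f)
round 1: derive anc(e,a) via R2 from parent(e,a)
round 1: derive anc(e,b) via R2 from parent(e,b)
round 1: derive anc(e,j) via R2 from parent(e,j)
round 1: derive anc(f,a) via R2 from parent(f,a)
round 1: derive anc(f,b) via R2 from parent(f,b)
round 1: derive anc(f,e) via R2 from parent(f,e)
round 1: derive anc(h,f) via R2 from parent(h,f)
round 2: derive cover(a,a) via R1 from cover(a,b), cover(b,a)
round 2: derive cover(a,e) via R1 from cover(a,b), cover(b,e)
round 2: derive cover(a,f) via R1 from cover(a,h), cover(h,f)
round 2: derive cover(b,b) via R1 from cover(b,a), cover(a,b)
round 2: derive cover(b,h) via R1 from cover(b,a), cover(a,h)
round 2: derive cover(c,b) via R1 from cover(c,a), cover(a,b)
round 2: derive cover(c,e) via R1 from cover(c,f), cover(f,e)
round 2: derive cover(c,h) via R1 from cover(c,a), cover(a,h)
round 2: derive cover(c,j) via R1 from cover(c,a), cover(a,j)
round 2: derive cover(e,e) via R1 from cover(e,b), cover(b,e)
round 2: derive cover(e,h) via R1 from cover(e,a), cover(a,h)
round 2: derive cover(f,h) via R1 from cover(f,a), cover(a,h)
round 2: derive cover(f,j) via R1 from cover(f,a), cover(a,j)
round 2: derive cover(h,a) via R1 from cover(h,f), cover(f,a)
round 2: derive cover(h,b) via R1 from cover(h,f), cover(f,b)
round 2: derive cover(h,e) via R1 from cover(h,f), cover(f,e)
round 2: derive anc(a,a) via R3 from anc(a,b), anc(b,a)
round 2: derive anc(a,e) via R3 from anc(a,b), anc(b,e)
round 2: derive anc(a,f) via R3 from anc(a,h), anc(h,f)
round 2: derive anc(b,b) via R3 from anc(b,a), anc(a,b)
round 2: derive anc(b,h) via R3 from anc(b,a), anc(a,h)
round 2: derive anc(c,b) via R3 from anc(c,a), anc(a,b)
round 2: derive anc(c,e) via R3 from anc(c,f), anc(f,e)
round 2: derive anc(c,h) via R3 from anc(c,a), anc(a,h)
round 2: derive anc(c,j) via R3 from anc(c,a), anc(a,j)
round 2: derive anc(e,e) via R3 from anc(e,b), anc(b,e)
round 2: derive anc(e,h) via R3 from anc(e,a), anc(a,h)
round 2: derive anc(f,h) via R3 from anc(f,a), anc(a,h)
round 2: derive anc(f,j) via R3 from anc(f,a), anc(a,j)
round 2: derive anc(h,a) via R3 from anc(h,f), anc(f,a)
round 2: derive anc(h,b) via R3 from anc(h,f), anc(f,b)
round 2: derive anc(h,e) via R3 from anc(h,f), anc(f,e)
round 3: derive cover(b,f) via R1 from cover(b,a), cover(a,f)
round 3: derive cover(e,f) via R1 from cover(e,a), cover(a,f)
round 3: derive cover(f,f) via R1 from cover(f,a), cover(a,f)
round 3: derive cover(h,h) via R1 from cover(h,a), cover(a,h)
round 3: derive cover(h,j) via R1 from cover(h,a), cover(a,j)
round 3: derive anc(b,f) via R3 from anc(b,a), anc(a,f)
round 3: derive anc(e,f) via R3 from anc(e,a), anc(a,f)
round 3: derive anc(f,f) via R3 from anc(f,a), anc(a,f)
round 3: derive anc(h,h) via R3 from anc(h,a), anc(a,h)
round 3: derive anc(h,j) via R3 from anc(h,a), anc(a,j)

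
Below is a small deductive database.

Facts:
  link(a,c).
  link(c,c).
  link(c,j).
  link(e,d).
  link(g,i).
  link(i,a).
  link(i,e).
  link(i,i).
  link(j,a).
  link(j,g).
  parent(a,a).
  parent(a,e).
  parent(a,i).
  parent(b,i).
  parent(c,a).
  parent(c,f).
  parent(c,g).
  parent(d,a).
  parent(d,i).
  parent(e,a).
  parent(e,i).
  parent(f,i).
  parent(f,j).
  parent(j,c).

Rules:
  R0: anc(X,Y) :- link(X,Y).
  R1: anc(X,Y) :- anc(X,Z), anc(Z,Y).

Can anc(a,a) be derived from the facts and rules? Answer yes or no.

round 1: derive anc(a,c) via R0 from link(a,c)
round 1: derive anc(c,c) via R0 from link(c,c)
round 1: derive anc(c,j) via R0 from link(c,j)
round 1: derive anc(e,d) via R0 from link(e,d)
round 1: derive anc(g,i) via R0 from link(g,i)
round 1: derive anc(i,a) via R0 from link(i,a)
round 1: derive anc(i,e) via R0 from link(i,e)
round 1: derive anc(i,i) via R0 from link(i,i)
round 1: derive anc(j,a) via R0 from link(j,a)
round 1: derive anc(j,g) via R0 from link(j,g)
round 2: derive anc(a,j) via R1 from anc(a,c), anc(c,j)
round 2: derive anc(c,a) via R1 from anc(c,j), anc(j,a)
round 2: derive anc(c,g) via R1 from anc(c,j), anc(j,g)
round 2: derive anc(g,a) via R1 from anc(g,i), anc(i,a)
round 2: derive anc(g,e) via R1 from anc(g,i), anc(i,e)
round 2: derive anc(i,c) via R1 from anc(i,a), anc(a,c)
round 2: derive anc(i,d) via R1 from anc(i,e), anc(e,d)
round 2: derive anc(j,c) via R1 from anc(j,a), anc(a,c)
round 2: derive anc(j,i) via R1 from anc(j,g), anc(g,i)
round 3: derive anc(a,a) via R1 from anc(a,c), anc(c,a)
round 3: derive anc(a,g) via R1 from anc(a,c), anc(c,g)
round 3: derive anc(a,i) via R1 from anc(a,j), anc(j,i)
round 3: derive anc(c,e) via R1 from anc(c,g), anc(g,e)
round 3: derive anc(c,i) via R1 from anc(c,g), anc(g,i)
round 3: derive anc(g,c) via R1 from anc(g,a), anc(a,c)
round 3: derive anc(g,d) via R1 from anc(g,e), anc(e,d)
round 3: derive anc(g,j) via R1 from anc(g,a), anc(a,j)
round 3: derive anc(i,g) via R1 from anc(i,c), anc(c,g)
round 3: derive anc(i,j) via R1 from anc(i,a), anc(a,j)
round 3: derive anc(j,d) via R1 from anc(j,i), anc(i,d)
round 3: derive anc(j,e) via R1 from anc(j,g), anc(g,e)
round 3: derive anc(j,j) via R1 from anc(j,a), anc(a,j)
round 4: derive anc(a,d) via R1 from anc(a,g), anc(g,d)
round 4: derive anc(a,e) via R1 from anc(a,c), anc(c,e)
round 4: derive anc(c,d) via R1 from anc(c,e), anc(e,d)
round 4: derive anc(g,g) via R1 from anc(g,a), anc(a,g)

yes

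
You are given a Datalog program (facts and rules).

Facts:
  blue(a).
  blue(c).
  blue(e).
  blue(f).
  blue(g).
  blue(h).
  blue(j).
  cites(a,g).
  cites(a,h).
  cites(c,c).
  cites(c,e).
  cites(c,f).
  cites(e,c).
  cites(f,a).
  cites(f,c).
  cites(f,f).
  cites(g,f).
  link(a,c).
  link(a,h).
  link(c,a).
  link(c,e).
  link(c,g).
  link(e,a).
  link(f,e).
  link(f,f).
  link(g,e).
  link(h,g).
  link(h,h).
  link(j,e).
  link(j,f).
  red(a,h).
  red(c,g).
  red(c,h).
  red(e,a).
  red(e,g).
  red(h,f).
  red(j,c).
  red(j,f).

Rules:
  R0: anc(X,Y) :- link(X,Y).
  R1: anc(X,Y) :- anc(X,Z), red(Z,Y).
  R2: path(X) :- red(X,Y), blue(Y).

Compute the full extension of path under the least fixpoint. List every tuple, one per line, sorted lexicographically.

round 1: derive path(a) via R2 from red(a,h), blue(h)
round 1: derive path(c) via R2 from red(c,g), blue(g)
round 1: derive path(e) via R2 from red(e,a), blue(a)
round 1: derive path(h) via R2 from red(h,f), blue(f)
round 1: derive path(j) via R2 from red(j,c), blue(c)

path(a)
path(c)
path(e)
path(h)
path(j)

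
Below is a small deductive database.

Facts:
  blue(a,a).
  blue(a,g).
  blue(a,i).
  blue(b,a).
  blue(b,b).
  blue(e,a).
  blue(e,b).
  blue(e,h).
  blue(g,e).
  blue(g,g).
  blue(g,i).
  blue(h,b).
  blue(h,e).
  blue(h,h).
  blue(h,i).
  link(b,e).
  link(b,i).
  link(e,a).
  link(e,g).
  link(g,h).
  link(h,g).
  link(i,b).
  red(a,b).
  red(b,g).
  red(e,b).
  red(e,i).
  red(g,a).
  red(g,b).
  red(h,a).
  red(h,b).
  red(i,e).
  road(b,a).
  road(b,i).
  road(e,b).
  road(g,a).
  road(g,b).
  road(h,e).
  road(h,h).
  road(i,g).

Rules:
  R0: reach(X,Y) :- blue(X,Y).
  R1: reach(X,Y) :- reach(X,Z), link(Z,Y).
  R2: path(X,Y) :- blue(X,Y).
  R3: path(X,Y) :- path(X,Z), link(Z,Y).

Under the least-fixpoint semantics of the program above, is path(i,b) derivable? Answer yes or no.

round 1: derive path(a,a) via R2 from blue(a,a)
round 1: derive path(a,g) via R2 from blue(a,g)
round 1: derive path(a,i) via R2 from blue(a,i)
round 1: derive path(b,a) via R2 from blue(b,a)
round 1: derive path(b,b) via R2 from blue(b,b)
round 1: derive path(e,a) via R2 from blue(e,a)
round 1: derive path(e,b) via R2 from blue(e,b)
round 1: derive path(e,h) via R2 from blue(e,h)
round 1: derive path(g,e) via R2 from blue(g,e)
round 1: derive path(g,g) via R2 from blue(g,g)
round 1: derive path(g,i) via R2 from blue(g,i)
round 1: derive path(h,b) via R2 from blue(h,b)
round 1: derive path(h,e) via R2 from blue(h,e)
round 1: derive path(h,h) via R2 from blue(h,h)
round 1: derive path(h,i) via R2 from blue(h,i)
round 2: derive path(a,b) via R3 from path(a,i), link(i,b)
round 2: derive path(a,h) via R3 from path(a,g), link(g,h)
round 2: derive path(b,e) via R3 from path(b,b), link(b,e)
round 2: derive path(b,i) via R3 from path(b,b), link(b,i)
round 2: derive path(e,e) via R3 from path(e,b), link(b,e)
round 2: derive path(e,g) via R3 from path(e,h), link(h,g)
round 2: derive path(e,i) via R3 from path(e,b), link(b,i)
round 2: derive path(g,a) via R3 from path(g,e), link(e,a)
round 2: derive path(g,b) via R3 from path(g,i), link(i,b)
round 2: derive path(g,h) via R3 from path(g,g), link(g,h)
round 2: derive path(h,a) via R3 from path(h,e), link(e,a)
round 2: derive path(h,g) via R3 from path(h,e), link(e,g)
round 3: derive path(a,e) via R3 from path(a,b), link(b,e)
round 3: derive path(b,g) via R3 from path(b,e), link(e,g)
round 4: derive path(b,h) via R3 from path(b,g), link(g,h)

no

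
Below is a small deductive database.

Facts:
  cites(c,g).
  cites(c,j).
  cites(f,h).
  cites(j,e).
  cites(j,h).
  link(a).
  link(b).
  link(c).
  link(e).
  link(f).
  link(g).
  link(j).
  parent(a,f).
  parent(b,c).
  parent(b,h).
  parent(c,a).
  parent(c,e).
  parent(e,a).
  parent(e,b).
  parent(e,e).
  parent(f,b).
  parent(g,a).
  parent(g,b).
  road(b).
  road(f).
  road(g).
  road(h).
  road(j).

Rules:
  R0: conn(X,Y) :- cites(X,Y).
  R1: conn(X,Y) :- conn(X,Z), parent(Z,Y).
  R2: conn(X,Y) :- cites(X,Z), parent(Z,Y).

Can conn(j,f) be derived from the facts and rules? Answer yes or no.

yes

round 1: derive conn(c,g) via R0 from cites(c,g)
round 1: derive conn(c,j) via R0 from cites(c,j)
round 1: derive conn(f,h) via R0 from cites(f,h)
round 1: derive conn(j,e) via R0 from cites(j,e)
round 1: derive conn(j,h) via R0 from cites(j,h)
round 1: derive conn(c,a) via R2 from cites(c,g), parent(g,a)
round 1: derive conn(c,b) via R2 from cites(c,g), parent(g,b)
round 1: derive conn(j,a) via R2 from cites(j,e), parent(e,a)
round 1: derive conn(j,b) via R2 from cites(j,e), parent(e,b)
round 2: derive conn(c,c) via R1 from conn(c,b), parent(b,c)
round 2: derive conn(c,f) via R1 from conn(c,a), parent(a,f)
round 2: derive conn(c,h) via R1 from conn(c,b), parent(b,h)
round 2: derive conn(j,c) via R1 from conn(j,b), parent(b,c)
round 2: derive conn(j,f) via R1 from conn(j,a), parent(a,f)
round 3: derive conn(c,e) via R1 from conn(c,c), parent(c,e)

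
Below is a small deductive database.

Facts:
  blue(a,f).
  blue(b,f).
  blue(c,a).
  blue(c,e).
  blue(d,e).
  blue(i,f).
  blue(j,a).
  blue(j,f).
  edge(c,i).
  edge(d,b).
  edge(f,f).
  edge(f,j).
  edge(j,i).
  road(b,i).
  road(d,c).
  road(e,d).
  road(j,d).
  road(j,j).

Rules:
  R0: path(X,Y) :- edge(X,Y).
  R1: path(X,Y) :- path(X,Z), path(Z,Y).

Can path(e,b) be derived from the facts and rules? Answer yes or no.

round 1: derive path(c,i) via R0 from edge(c,i)
round 1: derive path(d,b) via R0 from edge(d,b)
round 1: derive path(f,f) via R0 from edge(f,f)
round 1: derive path(f,j) via R0 from edge(f,j)
round 1: derive path(j,i) via R0 from edge(j,i)
round 2: derive path(f,i) via R1 from path(f,j), path(j,i)

no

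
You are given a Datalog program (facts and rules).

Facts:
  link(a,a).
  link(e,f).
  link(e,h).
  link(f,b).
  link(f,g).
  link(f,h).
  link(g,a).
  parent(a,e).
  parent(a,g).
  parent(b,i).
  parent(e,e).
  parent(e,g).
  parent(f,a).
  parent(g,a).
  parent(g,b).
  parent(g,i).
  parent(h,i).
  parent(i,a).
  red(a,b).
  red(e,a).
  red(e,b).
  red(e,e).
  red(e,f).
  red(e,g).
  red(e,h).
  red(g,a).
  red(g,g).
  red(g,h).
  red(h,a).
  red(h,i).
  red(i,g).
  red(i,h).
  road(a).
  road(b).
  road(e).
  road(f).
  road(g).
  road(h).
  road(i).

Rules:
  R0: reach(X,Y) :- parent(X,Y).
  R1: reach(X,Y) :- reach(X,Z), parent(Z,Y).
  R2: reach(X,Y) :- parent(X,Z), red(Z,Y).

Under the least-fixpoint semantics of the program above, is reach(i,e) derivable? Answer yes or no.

round 1: derive reach(a,e) via R0 from parent(a,e)
round 1: derive reach(a,g) via R0 from parent(a,g)
round 1: derive reach(b,i) via R0 from parent(b,i)
round 1: derive reach(e,e) via R0 from parent(e,e)
round 1: derive reach(e,g) via R0 from parent(e,g)
round 1: derive reach(f,a) via R0 from parent(f,a)
round 1: derive reach(g,a) via R0 from parent(g,a)
round 1: derive reach(g,b) via R0 from parent(g,b)
round 1: derive reach(g,i) via R0 from parent(g,i)
round 1: derive reach(h,i) via R0 from parent(h,i)
round 1: derive reach(i,a) via R0 from parent(i,a)
round 1: derive reach(a,a) via R2 from parent(a,e), red(e,a)
round 1: derive reach(a,b) via R2 from parent(a,e), red(e,b)
round 1: derive reach(a,f) via R2 from parent(a,e), red(e,f)
round 1: derive reach(a,h) via R2 from parent(a,e), red(e,h)
round 1: derive reach(b,g) via R2 from parent(b,i), red(i,g)
round 1: derive reach(b,h) via R2 from parent(b,i), red(i,h)
round 1: derive reach(e,a) via R2 from parent(e,e), red(e,a)
round 1: derive reach(e,b) via R2 from parent(e,e), red(e,b)
round 1: derive reach(e,f) via R2 from parent(e,e), red(e,f)
round 1: derive reach(e,h) via R2 from parent(e,e), red(e,h)
round 1: derive reach(f,b) via R2 from parent(f,a), red(a,b)
round 1: derive reach(g,g) via R2 from parent(g,i), red(i,g)
round 1: derive reach(g,h) via R2 from parent(g,i), red(i,h)
round 1: derive reach(h,g) via R2 from parent(h,i), red(i,g)
round 1: derive reach(h,h) via R2 from parent(h,i), red(i,h)
round 1: derive reach(i,b) via R2 from parent(i,a), red(a,b)
round 2: derive reach(a,i) via R1 from reach(a,b), parent(b,i)
round 2: derive reach(b,a) via R1 from reach(b,g), parent(g,a)
round 2: derive reach(b,b) via R1 from reach(b,g), parent(g,b)
round 2: derive reach(e,i) via R1 from reach(e,b), parent(b,i)
round 2: derive reach(f,e) via R1 from reach(f,a), parent(a,e)
round 2: derive reach(f,g) via R1 from reach(f,a), parent(a,g)
round 2: derive reach(f,i) via R1 from reach(f,b), parent(b,i)
round 2: derive reach(g,e) via R1 from reach(g,a), parent(a,e)
round 2: derive reach(h,a) via R1 from reach(h,g), parent(g,a)
round 2: derive reach(h,b) via R1 from reach(h,g), parent(g,b)
round 2: derive reach(i,e) via R1 from reach(i,a), parent(a,e)
round 2: derive reach(i,g) via R1 from reach(i,a), parent(a,g)
round 2: derive reach(i,i) via R1 from reach(i,b), parent(b,i)
round 3: derive reach(b,e) via R1 from reach(b,a), parent(a,e)
round 3: derive reach(h,e) via R1 from reach(h,a), parent(a,e)

yes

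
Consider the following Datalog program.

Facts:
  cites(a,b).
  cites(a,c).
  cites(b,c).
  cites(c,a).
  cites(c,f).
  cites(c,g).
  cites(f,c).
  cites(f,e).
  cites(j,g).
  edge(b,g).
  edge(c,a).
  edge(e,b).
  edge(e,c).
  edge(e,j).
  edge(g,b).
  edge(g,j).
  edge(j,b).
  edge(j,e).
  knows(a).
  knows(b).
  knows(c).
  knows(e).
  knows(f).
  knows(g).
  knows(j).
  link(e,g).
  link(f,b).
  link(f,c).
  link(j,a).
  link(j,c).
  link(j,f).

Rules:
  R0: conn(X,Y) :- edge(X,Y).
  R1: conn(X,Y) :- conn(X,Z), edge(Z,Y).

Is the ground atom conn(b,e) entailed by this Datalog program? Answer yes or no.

yes

round 1: derive conn(b,g) via R0 from edge(b,g)
round 1: derive conn(c,a) via R0 from edge(c,a)
round 1: derive conn(e,b) via R0 from edge(e,b)
round 1: derive conn(e,c) via R0 from edge(e,c)
round 1: derive conn(e,j) via R0 from edge(e,j)
round 1: derive conn(g,b) via R0 from edge(g,b)
round 1: derive conn(g,j) via R0 from edge(g,j)
round 1: derive conn(j,b) via R0 from edge(j,b)
round 1: derive conn(j,e) via R0 from edge(j,e)
round 2: derive conn(b,b) via R1 from conn(b,g), edge(g,b)
round 2: derive conn(b,j) via R1 from conn(b,g), edge(g,j)
round 2: derive conn(e,a) via R1 from conn(e,c), edge(c,a)
round 2: derive conn(e,e) via R1 from conn(e,j), edge(j,e)
round 2: derive conn(e,g) via R1 from conn(e,b), edge(b,g)
round 2: derive conn(g,e) via R1 from conn(g,j), edge(j,e)
round 2: derive conn(g,g) via R1 from conn(g,b), edge(b,g)
round 2: derive conn(j,c) via R1 from conn(j,e), edge(e,c)
round 2: derive conn(j,g) via R1 from conn(j,b), edge(b,g)
round 2: derive conn(j,j) via R1 from conn(j,e), edge(e,j)
round 3: derive conn(b,e) via R1 from conn(b,j), edge(j,e)
round 3: derive conn(g,c) via R1 from conn(g,e), edge(e,c)
round 3: derive conn(j,a) via R1 from conn(j,c), edge(c,a)
round 4: derive conn(b,c) via R1 from conn(b,e), edge(e,c)
round 4: derive conn(g,a) via R1 from conn(g,c), edge(c,a)
round 5: derive conn(b,a) via R1 from conn(b,c), edge(c,a)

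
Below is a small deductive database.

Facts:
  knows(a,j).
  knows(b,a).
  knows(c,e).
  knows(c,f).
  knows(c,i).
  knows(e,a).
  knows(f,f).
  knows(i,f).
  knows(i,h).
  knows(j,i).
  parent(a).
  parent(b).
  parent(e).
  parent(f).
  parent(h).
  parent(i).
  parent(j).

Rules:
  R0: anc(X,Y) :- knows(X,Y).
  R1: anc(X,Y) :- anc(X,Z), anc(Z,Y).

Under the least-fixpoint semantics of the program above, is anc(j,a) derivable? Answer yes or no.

round 1: derive anc(a,j) via R0 from knows(a,j)
round 1: derive anc(b,a) via R0 from knows(b,a)
round 1: derive anc(c,e) via R0 from knows(c,e)
round 1: derive anc(c,f) via R0 from knows(c,f)
round 1: derive anc(c,i) via R0 from knows(c,i)
round 1: derive anc(e,a) via R0 from knows(e,a)
round 1: derive anc(f,f) via R0 from knows(f,f)
round 1: derive anc(i,f) via R0 from knows(i,f)
round 1: derive anc(i,h) via R0 from knows(i,h)
round 1: derive anc(j,i) via R0 from knows(j,i)
round 2: derive anc(a,i) via R1 from anc(a,j), anc(j,i)
round 2: derive anc(b,j) via R1 from anc(b,a), anc(a,j)
round 2: derive anc(c,a) via R1 from anc(c,e), anc(e,a)
round 2: derive anc(c,h) via R1 from anc(c,i), anc(i,h)
round 2: derive anc(e,j) via R1 from anc(e,a), anc(a,j)
round 2: derive anc(j,f) via R1 from anc(j,i), anc(i,f)
round 2: derive anc(j,h) via R1 from anc(j,i), anc(i,h)
round 3: derive anc(a,f) via R1 from anc(a,i), anc(i,f)
round 3: derive anc(a,h) via R1 from anc(a,i), anc(i,h)
round 3: derive anc(b,f) via R1 from anc(b,j), anc(j,f)
round 3: derive anc(b,h) via R1 from anc(b,j), anc(j,h)
round 3: derive anc(b,i) via R1 from anc(b,a), anc(a,i)
round 3: derive anc(c,j) via R1 from anc(c,a), anc(a,j)
round 3: derive anc(e,f) via R1 from anc(e,j), anc(j,f)
round 3: derive anc(e,h) via R1 from anc(e,j), anc(j,h)
round 3: derive anc(e,i) via R1 from anc(e,a), anc(a,i)

no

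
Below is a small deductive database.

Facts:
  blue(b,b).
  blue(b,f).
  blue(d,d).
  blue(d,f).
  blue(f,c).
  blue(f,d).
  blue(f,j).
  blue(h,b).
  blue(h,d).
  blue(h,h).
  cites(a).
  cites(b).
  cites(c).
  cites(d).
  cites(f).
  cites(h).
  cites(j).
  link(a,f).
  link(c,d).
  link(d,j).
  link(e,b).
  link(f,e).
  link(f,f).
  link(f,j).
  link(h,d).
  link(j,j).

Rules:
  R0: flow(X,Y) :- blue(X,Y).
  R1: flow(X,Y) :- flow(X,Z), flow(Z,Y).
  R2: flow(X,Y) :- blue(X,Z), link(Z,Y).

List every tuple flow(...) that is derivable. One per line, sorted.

round 1: derive flow(b,b) via R0 from blue(b,b)
round 1: derive flow(b,f) via R0 from blue(b,f)
round 1: derive flow(d,d) via R0 from blue(d,d)
round 1: derive flow(d,f) via R0 from blue(d,f)
round 1: derive flow(f,c) via R0 from blue(f,c)
round 1: derive flow(f,d) via R0 from blue(f,d)
round 1: derive flow(f,j) via R0 from blue(f,j)
round 1: derive flow(h,b) via R0 from blue(h,b)
round 1: derive flow(h,d) via R0 from blue(h,d)
round 1: derive flow(h,h) via R0 from blue(h,h)
round 1: derive flow(b,e) via R2 from blue(b,f), link(f,e)
round 1: derive flow(b,j) via R2 from blue(b,f), link(f,j)
round 1: derive flow(d,e) via R2 from blue(d,f), link(f,e)
round 1: derive flow(d,j) via R2 from blue(d,d), link(d,j)
round 1: derive flow(h,j) via R2 from blue(h,d), link(d,j)
round 2: derive flow(b,c) via R1 from flow(b,f), flow(f,c)
round 2: derive flow(b,d) via R1 from flow(b,f), flow(f,d)
round 2: derive flow(d,c) via R1 from flow(d,f), flow(f,c)
round 2: derive flow(f,e) via R1 from flow(f,d), flow(d,e)
round 2: derive flow(f,f) via R1 from flow(f,d), flow(d,f)
round 2: derive flow(h,e) via R1 from flow(h,b), flow(b,e)
round 2: derive flow(h,f) via R1 from flow(h,b), flow(b,f)
round 3: derive flow(h,c) via R1 from flow(h,b), flow(b,c)

flow(b,b)
flow(b,c)
flow(b,d)
flow(b,e)
flow(b,f)
flow(b,j)
flow(d,c)
flow(d,d)
flow(d,e)
flow(d,f)
flow(d,j)
flow(f,c)
flow(f,d)
flow(f,e)
flow(f,f)
flow(f,j)
flow(h,b)
flow(h,c)
flow(h,d)
flow(h,e)
flow(h,f)
flow(h,h)
flow(h,j)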